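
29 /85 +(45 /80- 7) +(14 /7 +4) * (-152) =-1248611 /1360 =-918.10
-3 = -3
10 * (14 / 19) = 140 / 19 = 7.37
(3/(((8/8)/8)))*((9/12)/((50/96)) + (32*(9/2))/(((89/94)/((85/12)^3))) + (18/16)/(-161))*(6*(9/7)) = 25094918214774/2507575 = 10007644.12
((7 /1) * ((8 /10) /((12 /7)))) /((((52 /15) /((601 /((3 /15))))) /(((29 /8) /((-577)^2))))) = 4270105 /138498464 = 0.03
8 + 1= 9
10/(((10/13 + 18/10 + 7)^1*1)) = 325/311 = 1.05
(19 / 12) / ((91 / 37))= 703 / 1092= 0.64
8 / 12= 2 / 3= 0.67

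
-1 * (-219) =219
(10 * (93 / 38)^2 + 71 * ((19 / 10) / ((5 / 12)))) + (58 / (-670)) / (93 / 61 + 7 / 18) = 974695540011 / 2540844350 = 383.61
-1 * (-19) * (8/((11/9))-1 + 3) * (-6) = -974.18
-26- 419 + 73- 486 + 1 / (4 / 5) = -856.75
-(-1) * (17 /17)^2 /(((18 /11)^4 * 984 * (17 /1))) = 14641 /1756038528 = 0.00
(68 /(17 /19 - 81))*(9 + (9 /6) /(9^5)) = -114437285 /14978763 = -7.64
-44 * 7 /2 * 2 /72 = -77 /18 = -4.28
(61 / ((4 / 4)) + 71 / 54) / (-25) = -673 / 270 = -2.49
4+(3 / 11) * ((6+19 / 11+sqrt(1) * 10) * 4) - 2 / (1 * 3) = 8230 / 363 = 22.67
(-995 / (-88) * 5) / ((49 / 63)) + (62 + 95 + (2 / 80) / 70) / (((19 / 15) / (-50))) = -8960430 / 1463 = -6124.70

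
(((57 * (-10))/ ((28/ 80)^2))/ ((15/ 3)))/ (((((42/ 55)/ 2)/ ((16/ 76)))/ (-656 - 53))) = 124784000/ 343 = 363801.75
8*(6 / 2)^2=72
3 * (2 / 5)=6 / 5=1.20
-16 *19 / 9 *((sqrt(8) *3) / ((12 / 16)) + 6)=-2432 *sqrt(2) / 9-608 / 3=-584.82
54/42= 9/7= 1.29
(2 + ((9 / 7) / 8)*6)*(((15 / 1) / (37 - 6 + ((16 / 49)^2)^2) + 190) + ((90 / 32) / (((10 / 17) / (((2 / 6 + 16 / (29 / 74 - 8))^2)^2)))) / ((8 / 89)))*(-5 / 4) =-12231102312019576841468806265 / 4634888872218367456382976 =-2638.92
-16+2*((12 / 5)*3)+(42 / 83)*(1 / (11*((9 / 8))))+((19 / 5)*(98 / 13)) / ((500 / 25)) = -225751 / 1780350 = -0.13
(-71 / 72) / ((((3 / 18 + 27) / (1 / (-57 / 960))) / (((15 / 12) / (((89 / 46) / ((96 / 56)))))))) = 1306400 / 1929431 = 0.68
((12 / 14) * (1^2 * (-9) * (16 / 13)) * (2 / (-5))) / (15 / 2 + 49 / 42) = 2592 / 5915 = 0.44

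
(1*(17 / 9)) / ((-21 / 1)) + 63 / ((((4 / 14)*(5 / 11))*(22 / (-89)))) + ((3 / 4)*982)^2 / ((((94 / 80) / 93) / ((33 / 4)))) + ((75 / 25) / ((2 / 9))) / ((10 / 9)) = 354194767.75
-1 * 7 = -7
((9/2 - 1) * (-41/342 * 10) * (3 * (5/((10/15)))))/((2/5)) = -35875/152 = -236.02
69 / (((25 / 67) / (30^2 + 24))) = 4271652 / 25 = 170866.08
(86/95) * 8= 688/95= 7.24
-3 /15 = -0.20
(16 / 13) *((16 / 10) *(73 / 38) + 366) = 560992 / 1235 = 454.24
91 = 91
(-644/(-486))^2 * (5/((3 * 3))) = 518420/531441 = 0.98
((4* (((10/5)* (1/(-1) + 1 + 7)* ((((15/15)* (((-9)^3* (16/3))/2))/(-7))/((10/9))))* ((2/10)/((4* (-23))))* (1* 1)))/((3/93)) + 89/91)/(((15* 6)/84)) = -98610082/112125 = -879.47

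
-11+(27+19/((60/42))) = 293/10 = 29.30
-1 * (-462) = 462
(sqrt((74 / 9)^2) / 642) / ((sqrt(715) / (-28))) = -1036 * sqrt(715) / 2065635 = -0.01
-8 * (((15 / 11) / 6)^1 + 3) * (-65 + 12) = 15052 / 11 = 1368.36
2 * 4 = 8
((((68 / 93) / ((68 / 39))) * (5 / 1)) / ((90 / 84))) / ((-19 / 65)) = -11830 / 1767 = -6.69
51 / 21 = 17 / 7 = 2.43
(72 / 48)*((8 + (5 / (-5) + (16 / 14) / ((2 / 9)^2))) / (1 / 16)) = 5064 / 7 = 723.43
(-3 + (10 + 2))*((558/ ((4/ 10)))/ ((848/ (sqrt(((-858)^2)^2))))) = 2310634755/ 212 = 10899220.54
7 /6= 1.17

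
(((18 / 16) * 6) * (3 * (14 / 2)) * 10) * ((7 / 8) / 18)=2205 / 32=68.91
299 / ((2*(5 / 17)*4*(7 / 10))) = 5083 / 28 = 181.54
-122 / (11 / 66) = -732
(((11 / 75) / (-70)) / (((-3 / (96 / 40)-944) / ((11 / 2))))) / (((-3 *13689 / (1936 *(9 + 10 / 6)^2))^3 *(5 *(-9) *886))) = 471380164353103757312 / 9989843578123715038467905625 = 0.00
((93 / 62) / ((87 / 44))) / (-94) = -11 / 1363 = -0.01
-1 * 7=-7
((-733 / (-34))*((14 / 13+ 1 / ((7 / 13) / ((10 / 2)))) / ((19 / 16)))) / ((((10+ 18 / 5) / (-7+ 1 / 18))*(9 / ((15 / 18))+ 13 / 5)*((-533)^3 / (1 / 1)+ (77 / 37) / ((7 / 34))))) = 15984439375 / 337616346596930037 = 0.00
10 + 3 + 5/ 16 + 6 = 309/ 16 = 19.31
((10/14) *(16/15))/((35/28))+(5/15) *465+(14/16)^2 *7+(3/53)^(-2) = 473.08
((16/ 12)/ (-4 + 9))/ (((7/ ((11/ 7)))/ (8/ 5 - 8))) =-0.38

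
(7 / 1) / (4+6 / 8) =28 / 19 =1.47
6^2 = 36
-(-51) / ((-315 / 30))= -34 / 7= -4.86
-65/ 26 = -5/ 2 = -2.50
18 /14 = 9 /7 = 1.29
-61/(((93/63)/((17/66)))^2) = -863821/465124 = -1.86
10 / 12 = 5 / 6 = 0.83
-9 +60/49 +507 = 24462/49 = 499.22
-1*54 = -54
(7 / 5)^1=7 / 5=1.40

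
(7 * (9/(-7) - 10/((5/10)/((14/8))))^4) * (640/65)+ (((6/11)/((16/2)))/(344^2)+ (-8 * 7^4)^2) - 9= 11339917536271784769/23217049856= 488430597.63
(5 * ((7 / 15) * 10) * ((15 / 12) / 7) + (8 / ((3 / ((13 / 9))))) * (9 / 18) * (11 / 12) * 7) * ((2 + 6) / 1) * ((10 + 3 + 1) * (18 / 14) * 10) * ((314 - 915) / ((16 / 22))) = -176976470 / 9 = -19664052.22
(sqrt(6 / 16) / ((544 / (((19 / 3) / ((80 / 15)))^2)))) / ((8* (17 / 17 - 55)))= -361* sqrt(6) / 240648192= -0.00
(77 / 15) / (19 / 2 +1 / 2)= 77 / 150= 0.51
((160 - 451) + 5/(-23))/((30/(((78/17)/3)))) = -5122/345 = -14.85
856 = 856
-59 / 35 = -1.69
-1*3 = -3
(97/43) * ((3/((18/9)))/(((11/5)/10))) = 7275/473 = 15.38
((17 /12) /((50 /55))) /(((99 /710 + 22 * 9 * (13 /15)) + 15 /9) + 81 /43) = 0.01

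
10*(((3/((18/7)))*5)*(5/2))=875/6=145.83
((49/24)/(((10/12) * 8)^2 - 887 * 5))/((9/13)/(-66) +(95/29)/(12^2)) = -1567566/41327045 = -0.04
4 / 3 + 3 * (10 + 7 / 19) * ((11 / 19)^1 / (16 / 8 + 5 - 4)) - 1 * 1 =6862 / 1083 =6.34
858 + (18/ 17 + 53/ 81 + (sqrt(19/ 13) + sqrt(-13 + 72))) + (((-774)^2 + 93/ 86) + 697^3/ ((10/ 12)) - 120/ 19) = sqrt(247)/ 13 + sqrt(59) + 4578005627137969/ 11250090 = 406930586.97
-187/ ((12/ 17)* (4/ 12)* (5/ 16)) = -12716/ 5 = -2543.20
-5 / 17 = -0.29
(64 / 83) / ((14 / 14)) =64 / 83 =0.77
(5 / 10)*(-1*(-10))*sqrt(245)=35*sqrt(5)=78.26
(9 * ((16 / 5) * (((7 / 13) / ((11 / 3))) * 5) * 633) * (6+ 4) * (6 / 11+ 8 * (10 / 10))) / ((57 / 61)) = 36586589760 / 29887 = 1224164.01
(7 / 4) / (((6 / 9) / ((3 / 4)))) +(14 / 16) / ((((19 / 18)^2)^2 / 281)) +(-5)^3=312877391 / 4170272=75.03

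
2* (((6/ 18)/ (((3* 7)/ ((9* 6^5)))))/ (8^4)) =243/ 448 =0.54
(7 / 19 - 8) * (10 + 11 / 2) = -4495 / 38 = -118.29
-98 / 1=-98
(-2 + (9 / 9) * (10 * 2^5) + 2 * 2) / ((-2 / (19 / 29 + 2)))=-12397 / 29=-427.48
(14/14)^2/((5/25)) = 5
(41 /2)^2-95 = 1301 /4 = 325.25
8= 8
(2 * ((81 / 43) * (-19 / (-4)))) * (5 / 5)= 1539 / 86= 17.90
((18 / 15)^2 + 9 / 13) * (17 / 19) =11781 / 6175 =1.91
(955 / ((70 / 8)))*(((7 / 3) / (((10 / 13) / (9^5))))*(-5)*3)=-293237334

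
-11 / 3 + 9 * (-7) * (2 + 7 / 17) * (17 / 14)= -1129 / 6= -188.17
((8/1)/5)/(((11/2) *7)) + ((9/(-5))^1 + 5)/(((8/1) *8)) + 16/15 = 5351/4620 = 1.16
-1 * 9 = -9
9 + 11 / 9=92 / 9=10.22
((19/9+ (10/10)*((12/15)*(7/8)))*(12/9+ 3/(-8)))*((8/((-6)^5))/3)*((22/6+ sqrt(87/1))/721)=-5819*sqrt(87)/4541261760-64009/13623785280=-0.00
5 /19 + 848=16117 /19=848.26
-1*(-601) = 601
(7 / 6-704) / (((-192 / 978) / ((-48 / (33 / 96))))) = -5498968 / 11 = -499906.18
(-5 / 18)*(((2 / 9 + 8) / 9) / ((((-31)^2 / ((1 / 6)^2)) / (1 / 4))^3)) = -185 / 1931902335935778816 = -0.00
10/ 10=1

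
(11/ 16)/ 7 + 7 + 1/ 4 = 823/ 112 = 7.35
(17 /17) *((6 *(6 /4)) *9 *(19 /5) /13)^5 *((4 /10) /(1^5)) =17267246737063398 /5801453125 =2976365.81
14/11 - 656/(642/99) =-117566/1177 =-99.89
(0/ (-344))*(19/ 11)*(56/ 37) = 0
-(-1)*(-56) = -56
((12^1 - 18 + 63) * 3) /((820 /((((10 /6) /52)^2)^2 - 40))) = -90020613817 /10791945216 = -8.34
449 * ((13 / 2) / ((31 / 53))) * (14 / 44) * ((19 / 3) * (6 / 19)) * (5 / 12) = 10827635 / 8184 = 1323.02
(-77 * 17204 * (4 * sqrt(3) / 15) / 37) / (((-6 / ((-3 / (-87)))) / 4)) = 10597664 * sqrt(3) / 48285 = 380.15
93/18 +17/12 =79/12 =6.58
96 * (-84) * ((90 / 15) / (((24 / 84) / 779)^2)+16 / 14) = -359677097280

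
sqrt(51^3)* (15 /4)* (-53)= -40545* sqrt(51) /4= -72387.30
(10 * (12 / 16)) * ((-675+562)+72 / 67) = -112485 / 134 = -839.44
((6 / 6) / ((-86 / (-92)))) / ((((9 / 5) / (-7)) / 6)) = -3220 / 129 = -24.96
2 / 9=0.22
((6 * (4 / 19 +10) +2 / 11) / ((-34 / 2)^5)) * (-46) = 590732 / 296750113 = 0.00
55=55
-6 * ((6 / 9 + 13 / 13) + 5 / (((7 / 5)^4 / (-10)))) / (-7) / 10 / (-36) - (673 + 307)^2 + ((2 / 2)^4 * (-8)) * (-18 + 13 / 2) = -581036259667 / 605052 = -960307.97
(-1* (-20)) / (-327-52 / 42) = -0.06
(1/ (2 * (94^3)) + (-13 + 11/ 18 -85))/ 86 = -1.13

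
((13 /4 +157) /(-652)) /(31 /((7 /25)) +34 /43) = -192941 /87532304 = -0.00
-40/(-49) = 40/49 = 0.82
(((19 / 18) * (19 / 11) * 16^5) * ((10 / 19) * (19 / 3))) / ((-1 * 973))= -1892679680 / 288981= -6549.50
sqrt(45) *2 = 6 *sqrt(5) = 13.42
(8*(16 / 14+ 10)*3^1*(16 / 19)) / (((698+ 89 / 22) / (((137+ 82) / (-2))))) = -72154368 / 2054185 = -35.13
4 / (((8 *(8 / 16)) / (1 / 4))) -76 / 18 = -143 / 36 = -3.97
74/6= 37/3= 12.33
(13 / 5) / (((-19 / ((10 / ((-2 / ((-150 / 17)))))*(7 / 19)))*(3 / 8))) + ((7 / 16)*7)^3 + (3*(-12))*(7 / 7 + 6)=-5761644791 / 25137152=-229.21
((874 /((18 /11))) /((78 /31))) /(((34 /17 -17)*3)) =-149017 /31590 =-4.72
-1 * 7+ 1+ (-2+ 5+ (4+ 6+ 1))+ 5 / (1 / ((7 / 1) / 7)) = 13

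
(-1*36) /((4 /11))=-99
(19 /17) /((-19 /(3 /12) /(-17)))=1 /4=0.25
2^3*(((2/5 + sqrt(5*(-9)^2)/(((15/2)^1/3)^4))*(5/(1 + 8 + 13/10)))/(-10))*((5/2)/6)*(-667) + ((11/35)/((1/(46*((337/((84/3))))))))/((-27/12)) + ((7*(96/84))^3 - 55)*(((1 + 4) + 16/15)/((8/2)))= 64032*sqrt(5)/2575 + 598633303/908460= 714.56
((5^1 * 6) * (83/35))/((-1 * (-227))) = 498/1589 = 0.31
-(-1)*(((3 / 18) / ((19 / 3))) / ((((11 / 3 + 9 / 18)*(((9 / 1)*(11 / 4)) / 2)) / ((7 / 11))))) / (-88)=-7 / 1896675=-0.00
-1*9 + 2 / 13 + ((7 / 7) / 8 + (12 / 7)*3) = -2605 / 728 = -3.58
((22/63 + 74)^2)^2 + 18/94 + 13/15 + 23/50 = 1131189667258043461/37019458350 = 30556623.94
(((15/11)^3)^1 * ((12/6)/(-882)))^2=140625/4253517961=0.00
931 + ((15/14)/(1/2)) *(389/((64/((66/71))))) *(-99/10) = 25800659/31808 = 811.14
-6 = -6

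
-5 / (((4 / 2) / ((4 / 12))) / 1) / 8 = -5 / 48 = -0.10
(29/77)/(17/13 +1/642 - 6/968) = 5324748/18422705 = 0.29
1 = 1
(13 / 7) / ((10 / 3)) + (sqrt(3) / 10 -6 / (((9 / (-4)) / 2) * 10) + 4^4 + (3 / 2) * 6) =sqrt(3) / 10 + 55879 / 210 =266.26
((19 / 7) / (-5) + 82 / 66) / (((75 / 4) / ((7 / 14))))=1616 / 86625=0.02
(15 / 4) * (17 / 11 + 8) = 1575 / 44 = 35.80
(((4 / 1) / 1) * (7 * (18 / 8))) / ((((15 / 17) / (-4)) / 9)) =-12852 / 5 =-2570.40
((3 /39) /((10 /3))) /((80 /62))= 93 /5200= 0.02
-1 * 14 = -14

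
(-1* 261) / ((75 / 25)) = -87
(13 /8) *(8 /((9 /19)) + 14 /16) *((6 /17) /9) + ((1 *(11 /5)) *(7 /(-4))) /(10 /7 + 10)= 583949 /734400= 0.80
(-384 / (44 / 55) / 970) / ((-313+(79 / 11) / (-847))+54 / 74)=5515664 / 3480733159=0.00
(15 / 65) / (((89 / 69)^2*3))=4761 / 102973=0.05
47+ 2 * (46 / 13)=703 / 13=54.08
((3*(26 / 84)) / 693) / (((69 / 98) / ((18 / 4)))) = 13 / 1518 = 0.01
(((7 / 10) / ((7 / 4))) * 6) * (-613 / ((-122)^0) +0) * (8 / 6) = -9808 / 5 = -1961.60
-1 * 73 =-73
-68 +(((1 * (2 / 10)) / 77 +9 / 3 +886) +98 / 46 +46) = 7696173 / 8855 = 869.13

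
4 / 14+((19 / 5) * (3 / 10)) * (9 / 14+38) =31037 / 700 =44.34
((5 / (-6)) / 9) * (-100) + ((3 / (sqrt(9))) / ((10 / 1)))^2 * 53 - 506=-496.21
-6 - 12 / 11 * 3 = -102 / 11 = -9.27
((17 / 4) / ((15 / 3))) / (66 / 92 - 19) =-391 / 8410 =-0.05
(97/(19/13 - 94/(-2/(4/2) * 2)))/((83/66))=13871/8715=1.59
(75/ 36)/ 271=0.01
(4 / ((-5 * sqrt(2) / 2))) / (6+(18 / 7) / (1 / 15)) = -7 * sqrt(2) / 390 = -0.03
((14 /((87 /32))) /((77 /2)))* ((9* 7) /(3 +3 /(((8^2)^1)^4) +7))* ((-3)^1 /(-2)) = 67645734912 /53519319997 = 1.26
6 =6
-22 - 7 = -29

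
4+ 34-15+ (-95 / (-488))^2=5486337 / 238144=23.04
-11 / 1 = -11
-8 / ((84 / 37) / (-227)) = 16798 / 21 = 799.90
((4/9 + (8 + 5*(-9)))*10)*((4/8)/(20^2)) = -329/720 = -0.46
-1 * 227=-227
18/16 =9/8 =1.12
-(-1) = 1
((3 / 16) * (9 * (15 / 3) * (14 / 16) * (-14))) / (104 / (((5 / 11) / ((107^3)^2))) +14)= -0.00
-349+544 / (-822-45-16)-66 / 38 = -5894648 / 16777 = -351.35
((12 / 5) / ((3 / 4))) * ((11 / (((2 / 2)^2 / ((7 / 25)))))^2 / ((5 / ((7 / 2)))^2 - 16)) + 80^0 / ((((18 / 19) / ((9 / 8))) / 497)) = 5027509781 / 8550000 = 588.01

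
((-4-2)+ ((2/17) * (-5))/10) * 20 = -2060/17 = -121.18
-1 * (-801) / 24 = 267 / 8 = 33.38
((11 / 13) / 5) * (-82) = -902 / 65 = -13.88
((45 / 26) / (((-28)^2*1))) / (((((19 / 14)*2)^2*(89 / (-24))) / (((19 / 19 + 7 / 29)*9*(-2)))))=21870 / 12112633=0.00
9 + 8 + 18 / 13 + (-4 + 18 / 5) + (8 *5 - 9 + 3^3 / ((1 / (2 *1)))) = 6694 / 65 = 102.98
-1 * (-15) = 15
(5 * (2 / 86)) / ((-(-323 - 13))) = 5 / 14448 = 0.00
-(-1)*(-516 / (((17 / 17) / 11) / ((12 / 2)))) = -34056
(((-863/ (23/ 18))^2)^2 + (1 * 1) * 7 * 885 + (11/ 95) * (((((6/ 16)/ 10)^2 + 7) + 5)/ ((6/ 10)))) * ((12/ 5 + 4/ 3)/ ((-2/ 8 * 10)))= -49563826855536077769671/ 159509370000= -310726741980.96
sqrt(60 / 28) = sqrt(105) / 7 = 1.46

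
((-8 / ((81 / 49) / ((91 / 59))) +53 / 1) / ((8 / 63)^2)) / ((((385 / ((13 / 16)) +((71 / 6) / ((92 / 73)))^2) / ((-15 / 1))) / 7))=-69297208528275 / 131345917823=-527.59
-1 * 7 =-7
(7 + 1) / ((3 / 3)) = 8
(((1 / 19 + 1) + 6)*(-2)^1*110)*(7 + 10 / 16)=-224785 / 19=-11830.79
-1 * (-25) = 25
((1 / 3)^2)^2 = 1 / 81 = 0.01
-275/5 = -55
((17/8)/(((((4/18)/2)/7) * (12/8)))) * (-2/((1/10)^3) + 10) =-355215/2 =-177607.50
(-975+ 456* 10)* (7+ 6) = 46605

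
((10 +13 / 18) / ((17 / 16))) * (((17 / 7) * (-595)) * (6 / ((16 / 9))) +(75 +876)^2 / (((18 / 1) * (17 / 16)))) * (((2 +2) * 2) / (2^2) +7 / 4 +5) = 3745013.16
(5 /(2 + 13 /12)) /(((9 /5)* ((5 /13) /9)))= 780 /37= 21.08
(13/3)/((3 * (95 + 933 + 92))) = 13/10080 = 0.00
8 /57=0.14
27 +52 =79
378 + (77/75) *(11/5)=142597/375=380.26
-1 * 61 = -61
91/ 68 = 1.34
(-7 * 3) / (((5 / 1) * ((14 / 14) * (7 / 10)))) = -6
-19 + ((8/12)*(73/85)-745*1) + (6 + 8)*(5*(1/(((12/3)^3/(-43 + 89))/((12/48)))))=-12253861/16320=-750.85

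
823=823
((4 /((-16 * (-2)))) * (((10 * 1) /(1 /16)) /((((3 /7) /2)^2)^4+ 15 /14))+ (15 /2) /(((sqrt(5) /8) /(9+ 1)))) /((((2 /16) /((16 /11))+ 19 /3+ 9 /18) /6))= 22668119900160 /1400424211499+ 276480 * sqrt(5) /2657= 248.87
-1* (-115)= 115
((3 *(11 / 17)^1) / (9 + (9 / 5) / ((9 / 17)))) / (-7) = -165 / 7378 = -0.02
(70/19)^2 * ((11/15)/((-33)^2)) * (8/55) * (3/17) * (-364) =-570752/6683193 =-0.09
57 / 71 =0.80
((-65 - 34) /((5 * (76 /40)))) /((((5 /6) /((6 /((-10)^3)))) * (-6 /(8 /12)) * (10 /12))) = -594 /59375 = -0.01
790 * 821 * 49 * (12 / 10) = 38137092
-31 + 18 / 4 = -53 / 2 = -26.50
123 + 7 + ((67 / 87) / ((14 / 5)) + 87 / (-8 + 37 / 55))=58117895 / 490854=118.40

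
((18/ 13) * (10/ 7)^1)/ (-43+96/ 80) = -900/ 19019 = -0.05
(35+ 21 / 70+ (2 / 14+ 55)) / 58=6331 / 4060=1.56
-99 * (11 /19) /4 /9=-121 /76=-1.59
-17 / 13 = -1.31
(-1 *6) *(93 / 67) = -8.33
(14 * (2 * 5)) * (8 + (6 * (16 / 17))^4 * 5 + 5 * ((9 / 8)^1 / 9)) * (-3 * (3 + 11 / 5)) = -929059728597 / 83521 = -11123666.25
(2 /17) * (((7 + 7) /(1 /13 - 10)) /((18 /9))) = -182 /2193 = -0.08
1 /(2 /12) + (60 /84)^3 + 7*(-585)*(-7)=9834278 /343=28671.36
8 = 8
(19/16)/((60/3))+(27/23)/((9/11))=10997/7360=1.49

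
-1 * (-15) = 15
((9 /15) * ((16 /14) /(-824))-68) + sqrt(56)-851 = -3312998 /3605 + 2 * sqrt(14) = -911.52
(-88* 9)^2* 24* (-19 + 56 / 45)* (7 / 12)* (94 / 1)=-73284228864 / 5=-14656845772.80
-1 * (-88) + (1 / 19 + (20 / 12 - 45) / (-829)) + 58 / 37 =156779851 / 1748361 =89.67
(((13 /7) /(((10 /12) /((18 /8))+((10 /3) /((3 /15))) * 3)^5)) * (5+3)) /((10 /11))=2051893701 /40710139904000000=0.00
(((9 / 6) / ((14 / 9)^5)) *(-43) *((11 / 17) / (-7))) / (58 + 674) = 0.00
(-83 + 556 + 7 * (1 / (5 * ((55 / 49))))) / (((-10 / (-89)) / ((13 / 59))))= 75446813 / 81125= 930.01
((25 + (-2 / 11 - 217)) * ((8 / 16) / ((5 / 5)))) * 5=-5285 / 11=-480.45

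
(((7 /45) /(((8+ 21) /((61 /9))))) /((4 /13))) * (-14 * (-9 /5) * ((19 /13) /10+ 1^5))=445361 /130500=3.41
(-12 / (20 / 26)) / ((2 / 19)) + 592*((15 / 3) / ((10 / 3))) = 3699 / 5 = 739.80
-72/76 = -18/19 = -0.95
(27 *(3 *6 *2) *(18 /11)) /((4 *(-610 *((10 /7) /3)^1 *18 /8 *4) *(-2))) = 5103 /67100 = 0.08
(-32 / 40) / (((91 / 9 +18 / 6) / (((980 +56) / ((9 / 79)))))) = -163688 / 295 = -554.87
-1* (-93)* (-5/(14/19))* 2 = -8835/7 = -1262.14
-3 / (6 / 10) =-5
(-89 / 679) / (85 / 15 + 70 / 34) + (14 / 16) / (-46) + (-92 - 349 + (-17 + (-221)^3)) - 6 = -531348318322317 / 49224784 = -10794325.04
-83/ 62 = -1.34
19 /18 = 1.06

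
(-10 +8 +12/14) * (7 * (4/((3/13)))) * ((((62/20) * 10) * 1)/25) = -171.95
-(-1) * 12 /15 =4 /5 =0.80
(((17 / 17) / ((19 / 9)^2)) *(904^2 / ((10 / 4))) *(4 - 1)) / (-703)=-313.00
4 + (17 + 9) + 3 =33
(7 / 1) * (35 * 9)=2205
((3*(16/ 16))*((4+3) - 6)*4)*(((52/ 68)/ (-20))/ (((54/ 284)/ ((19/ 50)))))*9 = -17537/ 2125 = -8.25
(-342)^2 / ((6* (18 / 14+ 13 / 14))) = 8803.74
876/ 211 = 4.15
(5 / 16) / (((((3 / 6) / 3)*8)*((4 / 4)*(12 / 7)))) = 35 / 256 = 0.14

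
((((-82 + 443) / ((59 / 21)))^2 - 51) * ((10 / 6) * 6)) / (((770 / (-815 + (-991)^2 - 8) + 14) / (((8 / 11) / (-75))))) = -29984120154528 / 263028192581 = -114.00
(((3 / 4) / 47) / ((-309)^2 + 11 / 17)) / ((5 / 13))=663 / 1525796720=0.00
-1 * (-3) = 3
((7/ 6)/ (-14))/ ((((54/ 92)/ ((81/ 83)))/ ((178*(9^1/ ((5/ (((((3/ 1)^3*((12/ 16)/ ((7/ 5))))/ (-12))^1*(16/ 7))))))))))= 497421/ 4067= 122.31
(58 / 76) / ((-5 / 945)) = -144.24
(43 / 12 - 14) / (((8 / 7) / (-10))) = 4375 / 48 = 91.15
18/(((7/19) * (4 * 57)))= 3/14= 0.21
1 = 1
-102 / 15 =-34 / 5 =-6.80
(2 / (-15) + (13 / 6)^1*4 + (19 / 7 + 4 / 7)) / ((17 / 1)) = 73 / 105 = 0.70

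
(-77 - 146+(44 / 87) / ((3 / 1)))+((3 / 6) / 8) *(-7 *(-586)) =70039 / 2088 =33.54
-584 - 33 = -617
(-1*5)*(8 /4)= -10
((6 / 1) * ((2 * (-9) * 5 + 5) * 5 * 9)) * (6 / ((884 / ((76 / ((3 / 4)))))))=-205200 / 13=-15784.62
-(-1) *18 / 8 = 9 / 4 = 2.25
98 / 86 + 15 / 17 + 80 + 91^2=6113369 / 731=8363.02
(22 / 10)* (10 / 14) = 11 / 7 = 1.57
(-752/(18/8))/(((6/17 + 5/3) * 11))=-51136/3399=-15.04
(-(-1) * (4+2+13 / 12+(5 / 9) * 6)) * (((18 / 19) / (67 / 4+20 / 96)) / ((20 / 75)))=16875 / 7733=2.18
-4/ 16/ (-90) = 0.00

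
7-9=-2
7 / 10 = 0.70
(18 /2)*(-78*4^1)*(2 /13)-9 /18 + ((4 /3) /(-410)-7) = -540589 /1230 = -439.50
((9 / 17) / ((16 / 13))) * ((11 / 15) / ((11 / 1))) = 39 / 1360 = 0.03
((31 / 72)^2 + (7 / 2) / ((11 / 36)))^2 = 440570700025 / 3251736576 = 135.49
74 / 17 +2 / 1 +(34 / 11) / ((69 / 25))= 96422 / 12903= 7.47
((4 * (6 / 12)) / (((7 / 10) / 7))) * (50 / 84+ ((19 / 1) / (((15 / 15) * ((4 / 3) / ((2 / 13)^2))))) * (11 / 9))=71510 / 3549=20.15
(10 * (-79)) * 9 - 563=-7673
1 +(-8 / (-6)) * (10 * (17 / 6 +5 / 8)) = 424 / 9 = 47.11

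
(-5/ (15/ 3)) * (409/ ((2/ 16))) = -3272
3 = 3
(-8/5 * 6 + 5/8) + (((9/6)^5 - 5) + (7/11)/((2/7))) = -7311/1760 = -4.15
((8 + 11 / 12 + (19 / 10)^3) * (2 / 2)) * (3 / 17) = 47327 / 17000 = 2.78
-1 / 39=-0.03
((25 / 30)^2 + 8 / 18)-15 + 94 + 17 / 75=72329 / 900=80.37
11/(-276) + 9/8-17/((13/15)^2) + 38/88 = -21668741/1026168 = -21.12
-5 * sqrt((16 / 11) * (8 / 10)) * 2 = -10.79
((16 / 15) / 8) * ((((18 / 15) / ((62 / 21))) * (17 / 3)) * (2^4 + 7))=5474 / 775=7.06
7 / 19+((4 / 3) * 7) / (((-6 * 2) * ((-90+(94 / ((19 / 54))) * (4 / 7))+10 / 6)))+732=1071451226 / 1463019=732.36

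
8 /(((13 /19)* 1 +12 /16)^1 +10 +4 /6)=1824 /2759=0.66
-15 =-15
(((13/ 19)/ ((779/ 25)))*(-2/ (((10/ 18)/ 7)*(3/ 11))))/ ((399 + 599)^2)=-15015/ 7370927602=-0.00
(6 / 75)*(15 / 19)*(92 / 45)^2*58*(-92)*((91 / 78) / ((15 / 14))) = -4426062592 / 2885625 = -1533.83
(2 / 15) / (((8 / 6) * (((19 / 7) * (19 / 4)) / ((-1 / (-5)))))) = 14 / 9025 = 0.00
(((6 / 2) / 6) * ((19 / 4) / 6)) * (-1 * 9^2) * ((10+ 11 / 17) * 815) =-75675195 / 272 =-278217.63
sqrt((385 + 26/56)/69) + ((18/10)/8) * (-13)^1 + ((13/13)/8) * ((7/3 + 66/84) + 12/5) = -751/336 + sqrt(5213019)/966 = 0.13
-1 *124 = -124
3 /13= 0.23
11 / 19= 0.58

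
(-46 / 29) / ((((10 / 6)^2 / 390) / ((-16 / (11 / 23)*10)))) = 23766912 / 319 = 74504.43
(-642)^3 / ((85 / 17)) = -264609288 / 5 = -52921857.60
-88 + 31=-57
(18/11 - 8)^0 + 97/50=147/50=2.94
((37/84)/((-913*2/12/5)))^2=34225/163379524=0.00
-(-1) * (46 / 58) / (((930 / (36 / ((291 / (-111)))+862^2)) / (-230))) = -145740.83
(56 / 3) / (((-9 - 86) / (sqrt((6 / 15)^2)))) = -112 / 1425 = -0.08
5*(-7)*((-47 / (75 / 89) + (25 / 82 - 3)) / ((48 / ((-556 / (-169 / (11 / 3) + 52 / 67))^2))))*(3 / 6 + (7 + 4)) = 86793888947504387 / 1175907702060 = 73810.12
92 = 92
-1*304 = -304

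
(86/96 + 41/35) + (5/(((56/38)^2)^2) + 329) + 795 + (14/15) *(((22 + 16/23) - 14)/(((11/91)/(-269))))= -16933.79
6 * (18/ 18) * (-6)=-36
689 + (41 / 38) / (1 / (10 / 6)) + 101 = 90265 / 114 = 791.80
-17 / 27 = -0.63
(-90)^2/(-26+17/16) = -43200/133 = -324.81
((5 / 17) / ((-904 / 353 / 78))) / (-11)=68835 / 84524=0.81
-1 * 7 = -7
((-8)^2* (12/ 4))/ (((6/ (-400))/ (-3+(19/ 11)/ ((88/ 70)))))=2518400/ 121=20813.22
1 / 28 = 0.04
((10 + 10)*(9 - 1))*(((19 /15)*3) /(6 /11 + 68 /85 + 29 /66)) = 10560 /31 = 340.65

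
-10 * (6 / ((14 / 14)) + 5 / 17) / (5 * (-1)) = 214 / 17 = 12.59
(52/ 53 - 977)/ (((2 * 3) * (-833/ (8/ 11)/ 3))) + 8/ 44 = 0.61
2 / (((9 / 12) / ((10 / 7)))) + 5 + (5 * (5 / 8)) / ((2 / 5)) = 5585 / 336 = 16.62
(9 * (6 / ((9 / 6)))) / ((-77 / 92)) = -3312 / 77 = -43.01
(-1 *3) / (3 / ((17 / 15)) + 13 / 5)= -255 / 446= -0.57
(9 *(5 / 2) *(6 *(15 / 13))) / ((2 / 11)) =22275 / 26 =856.73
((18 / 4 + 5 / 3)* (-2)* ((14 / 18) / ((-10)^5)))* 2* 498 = 21497 / 225000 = 0.10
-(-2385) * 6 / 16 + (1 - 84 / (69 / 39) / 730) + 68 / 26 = 783960661 / 873080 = 897.93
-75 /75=-1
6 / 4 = 3 / 2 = 1.50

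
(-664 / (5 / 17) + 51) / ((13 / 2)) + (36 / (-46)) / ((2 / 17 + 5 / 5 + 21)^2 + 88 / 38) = -9131509693 / 26898638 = -339.48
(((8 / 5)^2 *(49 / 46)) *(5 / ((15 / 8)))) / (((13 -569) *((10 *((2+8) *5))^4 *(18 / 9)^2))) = -49 / 936621093750000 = -0.00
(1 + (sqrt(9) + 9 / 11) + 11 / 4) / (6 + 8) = 333 / 616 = 0.54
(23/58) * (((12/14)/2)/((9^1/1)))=23/1218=0.02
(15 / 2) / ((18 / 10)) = 25 / 6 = 4.17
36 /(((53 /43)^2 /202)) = 13445928 /2809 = 4786.73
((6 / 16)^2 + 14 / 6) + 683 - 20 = 127771 / 192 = 665.47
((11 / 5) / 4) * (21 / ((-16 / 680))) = -3927 / 8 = -490.88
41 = 41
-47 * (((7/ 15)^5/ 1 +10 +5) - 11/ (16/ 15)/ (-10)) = -754.51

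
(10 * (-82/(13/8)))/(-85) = 1312/221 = 5.94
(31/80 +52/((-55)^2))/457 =19587/22118800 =0.00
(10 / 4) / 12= 5 / 24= 0.21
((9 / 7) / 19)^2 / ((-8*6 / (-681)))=18387 / 283024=0.06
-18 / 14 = -9 / 7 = -1.29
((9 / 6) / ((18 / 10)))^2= 25 / 36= 0.69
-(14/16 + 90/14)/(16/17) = -6953/896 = -7.76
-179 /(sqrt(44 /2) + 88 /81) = 57996 /6209 - 1174419 * sqrt(22) /136598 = -30.99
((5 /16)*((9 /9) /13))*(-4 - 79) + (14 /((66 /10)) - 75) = -513935 /6864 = -74.87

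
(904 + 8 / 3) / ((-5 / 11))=-5984 / 3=-1994.67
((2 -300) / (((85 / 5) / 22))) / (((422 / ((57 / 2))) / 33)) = -3082959 / 3587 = -859.48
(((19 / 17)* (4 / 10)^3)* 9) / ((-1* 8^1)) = -171 / 2125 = -0.08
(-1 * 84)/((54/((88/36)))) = -308/81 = -3.80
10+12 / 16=43 / 4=10.75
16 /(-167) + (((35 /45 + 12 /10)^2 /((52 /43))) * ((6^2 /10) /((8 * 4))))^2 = 5356201402703 /146308032000000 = 0.04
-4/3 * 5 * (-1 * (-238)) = -4760/3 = -1586.67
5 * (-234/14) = -585/7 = -83.57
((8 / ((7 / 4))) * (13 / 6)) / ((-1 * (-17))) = 208 / 357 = 0.58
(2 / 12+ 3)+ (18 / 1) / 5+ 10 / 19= 7.29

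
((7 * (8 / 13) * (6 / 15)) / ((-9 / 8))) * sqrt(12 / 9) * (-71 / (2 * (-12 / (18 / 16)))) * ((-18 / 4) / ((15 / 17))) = 16898 * sqrt(3) / 975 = 30.02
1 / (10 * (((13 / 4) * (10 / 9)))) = 9 / 325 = 0.03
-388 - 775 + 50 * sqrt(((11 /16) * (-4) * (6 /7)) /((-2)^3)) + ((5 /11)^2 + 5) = -1130.65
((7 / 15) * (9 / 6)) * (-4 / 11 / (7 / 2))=-4 / 55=-0.07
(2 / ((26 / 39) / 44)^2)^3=661231600128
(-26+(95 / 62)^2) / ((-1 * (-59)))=-1541 / 3844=-0.40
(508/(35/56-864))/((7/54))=-219456/48349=-4.54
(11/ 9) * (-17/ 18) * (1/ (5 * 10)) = -187/ 8100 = -0.02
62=62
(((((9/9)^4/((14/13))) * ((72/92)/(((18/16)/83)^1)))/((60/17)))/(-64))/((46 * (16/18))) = -55029/9479680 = -0.01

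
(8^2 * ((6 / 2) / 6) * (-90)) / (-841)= 2880 / 841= 3.42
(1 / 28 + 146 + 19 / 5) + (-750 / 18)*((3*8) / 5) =-7023 / 140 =-50.16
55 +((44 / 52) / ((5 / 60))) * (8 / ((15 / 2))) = 4279 / 65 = 65.83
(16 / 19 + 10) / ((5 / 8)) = 17.35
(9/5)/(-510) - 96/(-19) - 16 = -10.95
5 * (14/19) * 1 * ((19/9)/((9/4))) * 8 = 2240/81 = 27.65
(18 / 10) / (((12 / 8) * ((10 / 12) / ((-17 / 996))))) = -51 / 2075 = -0.02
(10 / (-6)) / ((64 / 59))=-295 / 192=-1.54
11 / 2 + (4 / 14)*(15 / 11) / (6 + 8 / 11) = 2879 / 518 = 5.56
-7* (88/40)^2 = -847/25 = -33.88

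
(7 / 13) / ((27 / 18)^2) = 28 / 117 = 0.24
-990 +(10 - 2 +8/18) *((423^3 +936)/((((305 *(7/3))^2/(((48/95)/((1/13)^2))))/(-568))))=-1394985734690742/22791125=-61207410.11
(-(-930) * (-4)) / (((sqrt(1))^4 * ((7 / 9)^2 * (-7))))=301320 / 343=878.48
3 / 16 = 0.19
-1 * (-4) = 4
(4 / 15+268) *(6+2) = 32192 / 15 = 2146.13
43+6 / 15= 43.40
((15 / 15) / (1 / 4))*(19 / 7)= 10.86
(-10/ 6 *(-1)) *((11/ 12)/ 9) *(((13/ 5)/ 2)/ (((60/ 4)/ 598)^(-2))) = 275/ 1980576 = 0.00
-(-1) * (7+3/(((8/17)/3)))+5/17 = 3593/136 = 26.42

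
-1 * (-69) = 69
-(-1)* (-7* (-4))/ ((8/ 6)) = 21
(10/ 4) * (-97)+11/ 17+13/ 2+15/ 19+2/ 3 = -226646/ 969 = -233.90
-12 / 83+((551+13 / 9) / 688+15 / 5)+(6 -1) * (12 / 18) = 898325 / 128484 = 6.99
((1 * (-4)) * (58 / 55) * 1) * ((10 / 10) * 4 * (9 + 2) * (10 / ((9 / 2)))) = -3712 / 9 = -412.44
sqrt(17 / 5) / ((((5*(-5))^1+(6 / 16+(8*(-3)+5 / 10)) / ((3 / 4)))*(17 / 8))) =-48*sqrt(85) / 28475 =-0.02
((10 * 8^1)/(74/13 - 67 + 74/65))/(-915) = 1040/715713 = 0.00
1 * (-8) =-8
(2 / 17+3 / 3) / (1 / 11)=209 / 17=12.29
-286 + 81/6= -545/2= -272.50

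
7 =7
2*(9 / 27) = 2 / 3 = 0.67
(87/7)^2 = 7569/49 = 154.47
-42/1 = -42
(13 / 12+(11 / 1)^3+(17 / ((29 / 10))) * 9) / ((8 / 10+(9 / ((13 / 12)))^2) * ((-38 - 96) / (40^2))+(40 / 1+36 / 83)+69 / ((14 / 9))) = 17.54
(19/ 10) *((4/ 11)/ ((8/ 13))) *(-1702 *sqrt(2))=-210197 *sqrt(2)/ 110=-2702.39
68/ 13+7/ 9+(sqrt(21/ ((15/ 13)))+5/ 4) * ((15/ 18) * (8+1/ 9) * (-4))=-146 * sqrt(455)/ 27 - 19507/ 702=-143.13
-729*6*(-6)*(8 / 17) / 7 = 209952 / 119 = 1764.30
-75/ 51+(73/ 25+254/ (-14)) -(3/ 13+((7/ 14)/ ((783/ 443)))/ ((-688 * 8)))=-5641670402591/ 333350035200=-16.92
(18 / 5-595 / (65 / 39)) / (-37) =1767 / 185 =9.55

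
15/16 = 0.94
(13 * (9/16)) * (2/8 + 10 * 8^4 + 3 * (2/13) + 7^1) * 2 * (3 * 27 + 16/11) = 49402870.24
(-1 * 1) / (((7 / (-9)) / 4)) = 36 / 7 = 5.14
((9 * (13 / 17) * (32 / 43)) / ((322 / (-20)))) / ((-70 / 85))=18720 / 48461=0.39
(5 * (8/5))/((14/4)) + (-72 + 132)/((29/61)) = 26084/203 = 128.49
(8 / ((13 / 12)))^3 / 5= 884736 / 10985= 80.54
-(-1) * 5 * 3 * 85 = 1275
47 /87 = 0.54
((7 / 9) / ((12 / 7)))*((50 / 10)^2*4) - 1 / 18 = 2447 / 54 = 45.31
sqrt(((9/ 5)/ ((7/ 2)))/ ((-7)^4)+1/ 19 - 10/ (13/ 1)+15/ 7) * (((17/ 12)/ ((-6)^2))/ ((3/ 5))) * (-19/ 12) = -17 * sqrt(7110218570)/ 11557728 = -0.12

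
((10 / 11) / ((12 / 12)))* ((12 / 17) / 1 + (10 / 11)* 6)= 11520 / 2057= 5.60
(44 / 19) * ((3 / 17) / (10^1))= 66 / 1615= 0.04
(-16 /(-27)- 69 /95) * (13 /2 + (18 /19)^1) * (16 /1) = -776552 /48735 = -15.93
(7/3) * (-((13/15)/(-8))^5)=2599051/74649600000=0.00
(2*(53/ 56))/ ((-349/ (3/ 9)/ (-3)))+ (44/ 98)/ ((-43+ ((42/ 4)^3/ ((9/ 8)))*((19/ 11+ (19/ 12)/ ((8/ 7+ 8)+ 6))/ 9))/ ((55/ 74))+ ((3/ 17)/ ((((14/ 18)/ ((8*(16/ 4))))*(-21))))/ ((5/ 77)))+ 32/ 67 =9537522505007725/ 19661371914707404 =0.49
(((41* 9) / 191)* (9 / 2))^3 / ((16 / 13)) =476156787093 / 891887488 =533.88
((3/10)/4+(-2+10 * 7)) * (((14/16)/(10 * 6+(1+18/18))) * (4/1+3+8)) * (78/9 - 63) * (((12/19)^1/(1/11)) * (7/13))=-717703833/245024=-2929.12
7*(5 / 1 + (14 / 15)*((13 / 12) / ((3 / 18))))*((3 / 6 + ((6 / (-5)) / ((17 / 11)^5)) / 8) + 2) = 192.35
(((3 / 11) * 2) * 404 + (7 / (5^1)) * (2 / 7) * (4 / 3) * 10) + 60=285.70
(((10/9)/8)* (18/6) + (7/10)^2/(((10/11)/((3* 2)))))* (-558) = -2037.07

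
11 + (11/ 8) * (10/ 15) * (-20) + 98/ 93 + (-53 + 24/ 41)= -223801/ 3813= -58.69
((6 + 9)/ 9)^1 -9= -22/ 3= -7.33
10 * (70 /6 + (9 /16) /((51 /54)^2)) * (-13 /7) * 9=-8316165 /4046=-2055.40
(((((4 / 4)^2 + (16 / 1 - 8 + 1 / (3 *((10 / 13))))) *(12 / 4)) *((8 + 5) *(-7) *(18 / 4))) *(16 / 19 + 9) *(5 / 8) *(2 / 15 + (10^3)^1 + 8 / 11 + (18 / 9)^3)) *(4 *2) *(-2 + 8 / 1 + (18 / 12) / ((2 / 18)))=-4263317958627 / 380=-11219257785.86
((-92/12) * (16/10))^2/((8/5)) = 4232/45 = 94.04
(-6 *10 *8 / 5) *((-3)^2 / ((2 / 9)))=-3888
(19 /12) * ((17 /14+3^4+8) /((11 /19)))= 151981 /616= 246.72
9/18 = 1/2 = 0.50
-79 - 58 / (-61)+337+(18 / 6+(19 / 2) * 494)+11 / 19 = 5743459 / 1159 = 4955.53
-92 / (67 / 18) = -1656 / 67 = -24.72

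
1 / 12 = 0.08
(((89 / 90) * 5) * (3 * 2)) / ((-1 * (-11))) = 89 / 33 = 2.70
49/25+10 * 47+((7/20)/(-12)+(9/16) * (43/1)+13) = 305471/600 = 509.12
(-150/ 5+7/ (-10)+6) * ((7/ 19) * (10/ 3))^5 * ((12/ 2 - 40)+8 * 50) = -266559020000/ 10556001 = -25251.89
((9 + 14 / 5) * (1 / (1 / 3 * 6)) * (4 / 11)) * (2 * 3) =708 / 55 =12.87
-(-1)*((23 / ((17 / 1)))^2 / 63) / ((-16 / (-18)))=529 / 16184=0.03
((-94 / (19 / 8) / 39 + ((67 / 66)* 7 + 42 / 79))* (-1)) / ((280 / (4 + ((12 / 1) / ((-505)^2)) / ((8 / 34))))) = -158203255001 / 1672037749200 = -0.09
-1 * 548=-548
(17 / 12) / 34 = 0.04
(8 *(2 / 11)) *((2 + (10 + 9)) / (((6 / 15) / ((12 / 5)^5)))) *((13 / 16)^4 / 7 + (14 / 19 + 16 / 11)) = 31504123557 / 2299000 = 13703.40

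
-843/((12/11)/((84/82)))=-64911/82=-791.60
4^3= 64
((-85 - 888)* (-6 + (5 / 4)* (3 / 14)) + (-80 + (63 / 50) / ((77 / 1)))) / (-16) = -12094261 / 35200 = -343.59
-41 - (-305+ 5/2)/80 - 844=-28199/32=-881.22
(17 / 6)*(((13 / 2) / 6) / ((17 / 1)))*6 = 13 / 12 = 1.08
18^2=324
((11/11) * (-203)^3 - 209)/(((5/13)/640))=-13920418304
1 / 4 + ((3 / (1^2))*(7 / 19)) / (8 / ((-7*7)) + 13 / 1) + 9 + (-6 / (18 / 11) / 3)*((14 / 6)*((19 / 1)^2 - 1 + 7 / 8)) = -2632594987 / 2581416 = -1019.83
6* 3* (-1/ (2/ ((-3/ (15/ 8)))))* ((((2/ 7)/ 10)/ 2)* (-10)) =-72/ 35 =-2.06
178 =178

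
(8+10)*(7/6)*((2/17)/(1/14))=588/17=34.59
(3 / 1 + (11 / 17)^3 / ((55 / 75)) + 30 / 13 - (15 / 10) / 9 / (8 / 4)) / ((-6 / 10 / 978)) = -3494096525 / 383214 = -9117.87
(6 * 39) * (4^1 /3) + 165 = 477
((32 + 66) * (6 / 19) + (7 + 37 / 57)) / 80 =55 / 114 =0.48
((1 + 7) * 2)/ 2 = 8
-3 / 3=-1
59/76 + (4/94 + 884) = 3160573/3572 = 884.82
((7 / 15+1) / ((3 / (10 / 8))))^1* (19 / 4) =209 / 72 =2.90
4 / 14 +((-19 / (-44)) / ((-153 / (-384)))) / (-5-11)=856 / 3927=0.22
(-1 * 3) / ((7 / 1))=-3 / 7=-0.43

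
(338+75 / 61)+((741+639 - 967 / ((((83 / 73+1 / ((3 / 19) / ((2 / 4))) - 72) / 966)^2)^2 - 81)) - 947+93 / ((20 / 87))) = 752936625771784823762652257253 / 633402340163388049592957900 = 1188.72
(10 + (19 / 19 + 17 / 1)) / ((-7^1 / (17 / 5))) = -68 / 5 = -13.60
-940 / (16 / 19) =-4465 / 4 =-1116.25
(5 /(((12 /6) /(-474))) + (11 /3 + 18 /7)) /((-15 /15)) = 24754 /21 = 1178.76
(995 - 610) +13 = 398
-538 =-538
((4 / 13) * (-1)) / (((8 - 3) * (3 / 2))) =-8 / 195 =-0.04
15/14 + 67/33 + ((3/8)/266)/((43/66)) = 669473/215688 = 3.10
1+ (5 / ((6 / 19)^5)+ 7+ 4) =12473807 / 7776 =1604.14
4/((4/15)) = 15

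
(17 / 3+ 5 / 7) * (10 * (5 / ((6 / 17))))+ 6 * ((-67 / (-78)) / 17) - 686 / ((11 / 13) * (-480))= 11100044699 / 12252240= 905.96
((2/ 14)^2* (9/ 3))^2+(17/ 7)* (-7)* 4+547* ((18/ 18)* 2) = 2463435/ 2401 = 1026.00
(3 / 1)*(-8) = -24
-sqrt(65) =-8.06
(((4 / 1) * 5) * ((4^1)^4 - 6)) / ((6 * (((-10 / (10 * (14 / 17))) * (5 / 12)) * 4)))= -7000 / 17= -411.76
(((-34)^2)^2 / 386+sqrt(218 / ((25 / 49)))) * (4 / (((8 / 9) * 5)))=63 * sqrt(218) / 50+3006756 / 965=3134.41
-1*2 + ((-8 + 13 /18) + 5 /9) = -157 /18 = -8.72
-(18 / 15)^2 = -36 / 25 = -1.44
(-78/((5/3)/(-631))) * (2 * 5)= 295308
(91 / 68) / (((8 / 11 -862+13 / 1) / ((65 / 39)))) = -0.00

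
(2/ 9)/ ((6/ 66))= 22/ 9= 2.44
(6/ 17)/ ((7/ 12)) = 72/ 119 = 0.61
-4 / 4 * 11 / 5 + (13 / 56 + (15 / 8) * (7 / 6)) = 0.22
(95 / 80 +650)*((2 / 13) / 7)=14.31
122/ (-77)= -122/ 77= -1.58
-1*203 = -203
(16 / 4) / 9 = 4 / 9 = 0.44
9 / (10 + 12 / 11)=99 / 122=0.81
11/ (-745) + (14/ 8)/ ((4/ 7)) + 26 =346249/ 11920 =29.05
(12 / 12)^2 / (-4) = -1 / 4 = -0.25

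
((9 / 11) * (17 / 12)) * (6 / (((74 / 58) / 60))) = 133110 / 407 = 327.05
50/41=1.22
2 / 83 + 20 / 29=1718 / 2407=0.71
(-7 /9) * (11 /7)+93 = 826 /9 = 91.78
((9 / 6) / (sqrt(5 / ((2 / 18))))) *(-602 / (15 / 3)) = -301 *sqrt(5) / 25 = -26.92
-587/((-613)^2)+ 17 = 6387486/375769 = 17.00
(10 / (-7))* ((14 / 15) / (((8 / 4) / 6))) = -4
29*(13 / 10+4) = 1537 / 10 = 153.70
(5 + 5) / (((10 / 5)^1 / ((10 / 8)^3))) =625 / 64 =9.77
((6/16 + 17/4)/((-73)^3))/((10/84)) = -777/7780340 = -0.00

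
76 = 76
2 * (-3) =-6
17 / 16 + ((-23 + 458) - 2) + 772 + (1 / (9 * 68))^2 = 225861737 / 187272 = 1206.06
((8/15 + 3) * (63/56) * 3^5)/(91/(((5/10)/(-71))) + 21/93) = -399249/5341000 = -0.07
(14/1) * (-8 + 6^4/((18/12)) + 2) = 12012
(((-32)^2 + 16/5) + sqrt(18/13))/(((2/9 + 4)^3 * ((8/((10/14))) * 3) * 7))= 3645 * sqrt(26)/279627712 + 78003/1344364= 0.06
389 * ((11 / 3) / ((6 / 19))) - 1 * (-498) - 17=89959 / 18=4997.72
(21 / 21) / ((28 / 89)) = 89 / 28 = 3.18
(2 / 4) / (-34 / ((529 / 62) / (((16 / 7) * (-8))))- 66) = 3703 / 50852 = 0.07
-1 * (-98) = 98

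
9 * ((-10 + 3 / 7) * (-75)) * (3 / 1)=135675 / 7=19382.14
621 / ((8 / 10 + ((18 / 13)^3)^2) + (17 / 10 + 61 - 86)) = -666099642 / 16575773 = -40.19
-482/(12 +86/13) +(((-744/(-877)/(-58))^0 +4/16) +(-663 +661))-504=-256831/484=-530.64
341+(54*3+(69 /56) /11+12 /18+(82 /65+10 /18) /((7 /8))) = 182290037 /360360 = 505.86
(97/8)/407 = 97/3256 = 0.03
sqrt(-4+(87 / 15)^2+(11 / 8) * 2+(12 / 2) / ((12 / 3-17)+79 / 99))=4 * sqrt(1136426) / 755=5.65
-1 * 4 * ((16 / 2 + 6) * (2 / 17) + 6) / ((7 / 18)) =-9360 / 119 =-78.66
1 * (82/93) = 82/93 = 0.88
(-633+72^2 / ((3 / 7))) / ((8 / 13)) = 149019 / 8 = 18627.38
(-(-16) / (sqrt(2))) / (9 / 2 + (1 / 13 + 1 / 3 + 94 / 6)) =208 * sqrt(2) / 535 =0.55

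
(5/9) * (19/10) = 19/18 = 1.06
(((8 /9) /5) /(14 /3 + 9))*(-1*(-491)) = 3928 /615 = 6.39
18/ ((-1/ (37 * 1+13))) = -900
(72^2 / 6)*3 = 2592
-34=-34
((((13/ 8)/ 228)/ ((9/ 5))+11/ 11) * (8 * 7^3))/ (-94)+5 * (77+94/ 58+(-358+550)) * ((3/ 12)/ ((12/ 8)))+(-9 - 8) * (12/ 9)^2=928495397/ 5593752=165.99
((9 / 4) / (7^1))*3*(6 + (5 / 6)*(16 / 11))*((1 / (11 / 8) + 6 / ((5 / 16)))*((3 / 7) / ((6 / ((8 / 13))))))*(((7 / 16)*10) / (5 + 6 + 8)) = 41922 / 29887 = 1.40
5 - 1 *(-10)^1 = 15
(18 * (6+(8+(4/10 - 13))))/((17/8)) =1008/85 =11.86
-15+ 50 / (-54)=-430 / 27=-15.93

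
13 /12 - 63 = -743 /12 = -61.92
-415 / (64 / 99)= -41085 / 64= -641.95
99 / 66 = 3 / 2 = 1.50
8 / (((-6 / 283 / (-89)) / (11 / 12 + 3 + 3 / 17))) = 21031145 / 153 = 137458.46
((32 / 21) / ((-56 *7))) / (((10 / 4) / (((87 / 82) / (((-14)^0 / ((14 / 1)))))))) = -232 / 10045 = -0.02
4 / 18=2 / 9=0.22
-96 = -96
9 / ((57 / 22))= 66 / 19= 3.47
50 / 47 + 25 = 26.06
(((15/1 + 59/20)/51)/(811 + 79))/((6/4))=359/1361700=0.00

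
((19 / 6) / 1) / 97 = 19 / 582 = 0.03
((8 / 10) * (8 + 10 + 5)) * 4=368 / 5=73.60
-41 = -41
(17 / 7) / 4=17 / 28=0.61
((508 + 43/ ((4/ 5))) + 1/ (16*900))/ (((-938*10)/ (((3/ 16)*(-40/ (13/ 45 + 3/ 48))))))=1.28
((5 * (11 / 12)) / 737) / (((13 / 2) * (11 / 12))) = 10 / 9581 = 0.00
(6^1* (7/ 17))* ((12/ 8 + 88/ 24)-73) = -2849/ 17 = -167.59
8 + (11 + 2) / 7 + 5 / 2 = 173 / 14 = 12.36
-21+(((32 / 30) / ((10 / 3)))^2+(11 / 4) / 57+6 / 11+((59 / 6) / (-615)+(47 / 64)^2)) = -3905275627951 / 197429760000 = -19.78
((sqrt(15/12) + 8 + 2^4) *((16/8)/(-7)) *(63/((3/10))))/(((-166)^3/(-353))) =-63540/571787-5295 *sqrt(5)/2287148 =-0.12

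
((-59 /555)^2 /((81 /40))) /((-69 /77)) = -2144296 /344310345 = -0.01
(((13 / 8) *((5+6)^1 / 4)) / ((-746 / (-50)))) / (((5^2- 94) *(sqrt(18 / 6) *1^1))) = -3575 *sqrt(3) / 2470752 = -0.00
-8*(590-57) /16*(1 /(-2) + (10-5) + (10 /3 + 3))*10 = -173225 /6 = -28870.83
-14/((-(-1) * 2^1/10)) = -70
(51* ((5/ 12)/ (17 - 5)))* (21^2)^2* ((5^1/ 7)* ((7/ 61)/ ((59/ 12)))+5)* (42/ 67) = 2089255900725/ 1929064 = 1083041.26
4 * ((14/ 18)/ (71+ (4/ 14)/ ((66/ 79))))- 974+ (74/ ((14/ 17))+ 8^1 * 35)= -52266667/ 86520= -604.10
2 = 2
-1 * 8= -8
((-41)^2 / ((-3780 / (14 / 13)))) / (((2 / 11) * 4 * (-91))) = 18491 / 2555280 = 0.01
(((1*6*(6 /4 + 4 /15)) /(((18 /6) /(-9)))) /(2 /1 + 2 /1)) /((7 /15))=-477 /28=-17.04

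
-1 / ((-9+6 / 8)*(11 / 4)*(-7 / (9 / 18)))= -8 / 2541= -0.00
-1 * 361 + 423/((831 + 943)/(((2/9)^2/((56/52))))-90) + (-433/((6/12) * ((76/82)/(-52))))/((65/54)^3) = 615320530687068/22377057625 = 27497.83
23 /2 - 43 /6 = 13 /3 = 4.33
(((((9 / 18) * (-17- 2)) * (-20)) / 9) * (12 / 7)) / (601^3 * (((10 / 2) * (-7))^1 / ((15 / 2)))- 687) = -152 / 4254806185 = -0.00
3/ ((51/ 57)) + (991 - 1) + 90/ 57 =321363/ 323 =994.93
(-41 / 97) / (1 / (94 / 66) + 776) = -0.00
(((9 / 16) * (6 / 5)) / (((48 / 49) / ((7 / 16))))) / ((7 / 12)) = 1323 / 2560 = 0.52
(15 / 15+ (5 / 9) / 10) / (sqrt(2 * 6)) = 19 * sqrt(3) / 108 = 0.30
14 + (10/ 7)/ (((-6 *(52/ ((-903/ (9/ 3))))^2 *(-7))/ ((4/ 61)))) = 1741157/ 123708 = 14.07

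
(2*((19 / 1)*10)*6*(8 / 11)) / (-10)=-1824 / 11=-165.82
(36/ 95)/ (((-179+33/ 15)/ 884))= -1.89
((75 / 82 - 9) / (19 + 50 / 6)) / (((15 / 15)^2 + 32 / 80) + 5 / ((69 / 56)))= -686205 / 12661292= -0.05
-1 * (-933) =933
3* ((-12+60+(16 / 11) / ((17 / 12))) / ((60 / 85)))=2292 / 11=208.36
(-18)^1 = -18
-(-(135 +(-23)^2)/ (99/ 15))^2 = -11022400/ 1089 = -10121.58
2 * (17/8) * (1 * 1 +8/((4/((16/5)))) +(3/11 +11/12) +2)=118813/2640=45.00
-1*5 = -5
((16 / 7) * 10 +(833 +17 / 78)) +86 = 514373 / 546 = 942.08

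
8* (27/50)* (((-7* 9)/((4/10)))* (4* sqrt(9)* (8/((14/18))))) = -419904/5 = -83980.80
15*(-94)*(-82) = 115620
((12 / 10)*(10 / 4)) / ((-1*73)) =-3 / 73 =-0.04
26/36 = 13/18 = 0.72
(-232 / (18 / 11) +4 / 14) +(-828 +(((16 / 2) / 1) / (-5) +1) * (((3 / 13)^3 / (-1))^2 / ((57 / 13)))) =-2154394262057 / 2222188605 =-969.49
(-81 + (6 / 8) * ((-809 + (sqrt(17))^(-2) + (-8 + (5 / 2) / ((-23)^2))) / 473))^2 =7842636303985791441 / 1158007686958144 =6772.53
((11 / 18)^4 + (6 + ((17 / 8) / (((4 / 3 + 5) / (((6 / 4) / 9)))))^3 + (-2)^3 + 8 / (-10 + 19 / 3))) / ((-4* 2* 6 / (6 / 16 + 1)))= 8195933130757 / 70781866868736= 0.12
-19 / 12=-1.58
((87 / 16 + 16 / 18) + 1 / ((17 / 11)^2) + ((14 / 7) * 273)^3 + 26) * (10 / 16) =33869466408475 / 332928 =101732105.47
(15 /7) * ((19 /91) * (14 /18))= 95 /273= 0.35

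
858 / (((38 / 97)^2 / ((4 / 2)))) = 4036461 / 361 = 11181.33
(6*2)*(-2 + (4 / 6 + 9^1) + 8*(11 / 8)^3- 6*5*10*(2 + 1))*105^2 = -115304273.44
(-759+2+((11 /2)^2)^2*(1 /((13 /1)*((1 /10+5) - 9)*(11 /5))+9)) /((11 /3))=60599549 /29744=2037.37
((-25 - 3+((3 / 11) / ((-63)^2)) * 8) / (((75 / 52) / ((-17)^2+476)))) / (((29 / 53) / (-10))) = 38182131104 / 140679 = 271413.15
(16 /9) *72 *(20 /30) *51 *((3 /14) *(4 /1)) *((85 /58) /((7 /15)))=16646400 /1421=11714.57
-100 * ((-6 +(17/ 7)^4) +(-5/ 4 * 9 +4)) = -5170775/ 2401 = -2153.59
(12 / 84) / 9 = 1 / 63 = 0.02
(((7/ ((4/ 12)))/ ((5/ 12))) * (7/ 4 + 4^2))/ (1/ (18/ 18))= 4473/ 5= 894.60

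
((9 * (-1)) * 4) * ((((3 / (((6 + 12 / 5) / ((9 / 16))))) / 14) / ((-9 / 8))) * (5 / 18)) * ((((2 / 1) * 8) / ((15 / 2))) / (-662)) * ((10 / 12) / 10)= -5 / 145971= -0.00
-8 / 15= -0.53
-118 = -118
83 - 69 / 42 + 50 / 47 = 54233 / 658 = 82.42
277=277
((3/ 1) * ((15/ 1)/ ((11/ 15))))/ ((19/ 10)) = 6750/ 209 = 32.30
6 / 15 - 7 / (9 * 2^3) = 109 / 360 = 0.30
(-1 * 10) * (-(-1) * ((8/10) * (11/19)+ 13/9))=-3262/171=-19.08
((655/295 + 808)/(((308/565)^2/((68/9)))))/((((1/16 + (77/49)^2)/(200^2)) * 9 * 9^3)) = 8301392495200000/167355671967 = 49603.29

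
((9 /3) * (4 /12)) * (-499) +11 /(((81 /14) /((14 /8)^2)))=-319579 /648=-493.18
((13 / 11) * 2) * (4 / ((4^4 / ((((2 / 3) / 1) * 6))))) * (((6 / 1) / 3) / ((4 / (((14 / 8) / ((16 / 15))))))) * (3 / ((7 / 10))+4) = 5655 / 5632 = 1.00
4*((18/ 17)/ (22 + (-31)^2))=72/ 16711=0.00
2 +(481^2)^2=53527912323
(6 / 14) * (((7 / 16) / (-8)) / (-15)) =1 / 640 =0.00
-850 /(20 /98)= -4165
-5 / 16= -0.31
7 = 7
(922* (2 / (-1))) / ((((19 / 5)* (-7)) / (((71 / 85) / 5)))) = 130924 / 11305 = 11.58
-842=-842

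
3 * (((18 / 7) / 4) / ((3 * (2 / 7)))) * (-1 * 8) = -18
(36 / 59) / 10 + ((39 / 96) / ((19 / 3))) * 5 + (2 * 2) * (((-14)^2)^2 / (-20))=-1377990283 / 179360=-7682.82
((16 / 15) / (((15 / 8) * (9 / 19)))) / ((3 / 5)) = 2432 / 1215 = 2.00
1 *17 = 17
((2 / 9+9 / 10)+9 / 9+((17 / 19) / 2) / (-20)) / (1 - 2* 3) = -14363 / 34200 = -0.42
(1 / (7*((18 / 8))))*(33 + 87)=7.62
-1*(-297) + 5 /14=4163 /14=297.36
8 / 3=2.67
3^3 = 27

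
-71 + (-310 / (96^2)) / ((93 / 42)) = -163619 / 2304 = -71.02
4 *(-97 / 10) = -194 / 5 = -38.80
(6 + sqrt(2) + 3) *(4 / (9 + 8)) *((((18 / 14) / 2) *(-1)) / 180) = -9 / 1190 - sqrt(2) / 1190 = -0.01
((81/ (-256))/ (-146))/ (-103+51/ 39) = -1053/ 49411072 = -0.00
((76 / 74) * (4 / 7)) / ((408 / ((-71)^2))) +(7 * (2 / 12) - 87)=-2075987 / 26418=-78.58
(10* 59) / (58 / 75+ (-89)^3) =-44250 / 52872617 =-0.00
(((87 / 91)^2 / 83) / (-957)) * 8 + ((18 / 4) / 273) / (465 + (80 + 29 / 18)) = -4604703 / 74388280967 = -0.00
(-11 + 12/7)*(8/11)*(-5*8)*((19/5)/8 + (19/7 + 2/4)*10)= 4749160/539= 8811.06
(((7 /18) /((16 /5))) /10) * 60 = 35 /48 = 0.73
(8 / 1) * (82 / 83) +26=2814 / 83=33.90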